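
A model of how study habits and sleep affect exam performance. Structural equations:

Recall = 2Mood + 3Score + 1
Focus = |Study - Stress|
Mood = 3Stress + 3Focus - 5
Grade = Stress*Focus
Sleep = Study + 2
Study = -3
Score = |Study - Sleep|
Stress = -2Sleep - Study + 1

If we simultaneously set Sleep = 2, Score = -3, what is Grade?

0

The joint intervention fixes Sleep = 2, Score = -3, removing each variable's own equation.
Stress = -2Sleep - Study + 1  [with Sleep=2, Study=-3]  = 0
Focus = |Study - Stress|  [with Study=-3, Stress=0]  = 3
Grade = Stress*Focus  [with Stress=0, Focus=3]  = 0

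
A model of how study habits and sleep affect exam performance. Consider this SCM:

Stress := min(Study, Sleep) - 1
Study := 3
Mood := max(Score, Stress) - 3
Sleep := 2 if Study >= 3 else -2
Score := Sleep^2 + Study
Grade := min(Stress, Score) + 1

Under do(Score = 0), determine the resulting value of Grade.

1

Under do(Score=0), the mechanism Score := Sleep^2 + Study is discarded; Score is fixed at 0.
Sleep = 2 if Study >= 3 else -2  [with Study=3]  = 2
Stress = min(Study, Sleep) - 1  [with Study=3, Sleep=2]  = 1
Grade = min(Stress, Score) + 1  [with Stress=1, Score=0]  = 1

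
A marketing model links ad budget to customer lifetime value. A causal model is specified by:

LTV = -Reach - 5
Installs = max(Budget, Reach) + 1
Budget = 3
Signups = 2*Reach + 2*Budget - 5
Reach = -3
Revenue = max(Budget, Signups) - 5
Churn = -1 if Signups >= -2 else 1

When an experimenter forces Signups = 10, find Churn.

Intervening sets Signups = 10 and removes its equation (Signups = 2*Reach + 2*Budget - 5).
Churn = -1 if Signups >= -2 else 1  [with Signups=10]  = -1

-1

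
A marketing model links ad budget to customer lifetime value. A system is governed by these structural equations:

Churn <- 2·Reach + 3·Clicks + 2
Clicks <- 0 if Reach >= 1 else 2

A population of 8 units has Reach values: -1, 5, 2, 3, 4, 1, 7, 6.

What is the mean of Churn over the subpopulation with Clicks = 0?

10

E[Churn|Clicks=0] averages over only the 7 units with Clicks=0 (Reach = 5, 2, 3, 4, 1, 7, 6): Churn = 12, 6, 8, 10, 4, 16, 14, mean 10.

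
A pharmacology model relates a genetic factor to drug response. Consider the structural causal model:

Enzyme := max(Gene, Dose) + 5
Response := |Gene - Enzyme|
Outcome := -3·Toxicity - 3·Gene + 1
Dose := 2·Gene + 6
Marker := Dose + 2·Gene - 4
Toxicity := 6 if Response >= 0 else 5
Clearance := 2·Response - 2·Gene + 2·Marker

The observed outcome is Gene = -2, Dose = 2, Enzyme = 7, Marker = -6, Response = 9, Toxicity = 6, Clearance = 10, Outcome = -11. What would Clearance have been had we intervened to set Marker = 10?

42

The intervention breaks the incoming arrows to Marker: Marker := Dose + 2·Gene - 4 no longer applies, and Marker = 10.
Dose = 2·Gene + 6  [with Gene=-2]  = 2
Enzyme = max(Gene, Dose) + 5  [with Gene=-2, Dose=2]  = 7
Response = |Gene - Enzyme|  [with Gene=-2, Enzyme=7]  = 9
Clearance = 2·Response - 2·Gene + 2·Marker  [with Response=9, Gene=-2, Marker=10]  = 42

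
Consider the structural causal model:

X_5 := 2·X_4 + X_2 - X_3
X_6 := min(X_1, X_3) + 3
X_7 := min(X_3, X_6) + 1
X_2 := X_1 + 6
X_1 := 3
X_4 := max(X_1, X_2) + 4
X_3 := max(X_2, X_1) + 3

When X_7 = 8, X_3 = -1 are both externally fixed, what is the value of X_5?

36

Under do(X_7 = 8, X_3 = -1), each intervened variable's structural equation is replaced by its fixed value.
X_2 = X_1 + 6  [with X_1=3]  = 9
X_4 = max(X_1, X_2) + 4  [with X_1=3, X_2=9]  = 13
X_5 = 2·X_4 + X_2 - X_3  [with X_4=13, X_2=9, X_3=-1]  = 36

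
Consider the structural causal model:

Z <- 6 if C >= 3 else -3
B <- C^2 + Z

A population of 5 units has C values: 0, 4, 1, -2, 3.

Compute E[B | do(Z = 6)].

12

do(Z=6) breaks Z's dependence on C. With Z=6 fixed, B across the units is 6, 22, 7, 10, 15, mean 12.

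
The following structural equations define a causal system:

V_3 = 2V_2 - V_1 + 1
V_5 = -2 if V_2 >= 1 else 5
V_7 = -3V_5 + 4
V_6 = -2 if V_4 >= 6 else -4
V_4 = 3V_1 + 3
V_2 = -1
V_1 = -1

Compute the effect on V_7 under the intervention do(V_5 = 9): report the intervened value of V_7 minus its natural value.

-12

Under do(V_5=9), the mechanism V_5 = -2 if V_2 >= 1 else 5 is discarded; V_5 is fixed at 9.
V_7 = -3V_5 + 4  [with V_5=9]  = -23
Without intervention: V_5 = -2 if V_2 >= 1 else 5  [with V_2=-1]  = 5; V_7 = -3V_5 + 4  [with V_5=5]  = -11.
Change = -23 − (-11) = -12.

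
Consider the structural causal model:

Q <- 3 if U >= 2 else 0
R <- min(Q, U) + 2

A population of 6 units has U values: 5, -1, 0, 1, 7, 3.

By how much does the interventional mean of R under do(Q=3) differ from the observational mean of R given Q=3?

The intervention sets Q=3 in all 6 units regardless of U. Recomputing R per unit gives 5, 1, 2, 3, 5, 5; average 3.5.
Observing Q=3 restricts to units where Q's equation naturally yields 3: U ∈ {5, 7, 3}. In that subpopulation R = 5, 5, 5, mean 5.
Difference = 3.5 − 5 = -1.5.

-1.5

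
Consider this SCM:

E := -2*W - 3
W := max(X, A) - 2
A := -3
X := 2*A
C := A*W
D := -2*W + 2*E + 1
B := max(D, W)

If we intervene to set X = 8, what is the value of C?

do(X=8) replaces the equation X := 2*A with the constant X = 8.
W = max(X, A) - 2  [with X=8, A=-3]  = 6
C = A*W  [with A=-3, W=6]  = -18

-18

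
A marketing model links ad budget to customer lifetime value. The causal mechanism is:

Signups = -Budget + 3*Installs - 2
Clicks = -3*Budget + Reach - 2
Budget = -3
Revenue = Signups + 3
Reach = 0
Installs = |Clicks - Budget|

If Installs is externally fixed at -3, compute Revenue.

Under do(Installs=-3), the mechanism Installs = |Clicks - Budget| is discarded; Installs is fixed at -3.
Signups = -Budget + 3*Installs - 2  [with Budget=-3, Installs=-3]  = -8
Revenue = Signups + 3  [with Signups=-8]  = -5

-5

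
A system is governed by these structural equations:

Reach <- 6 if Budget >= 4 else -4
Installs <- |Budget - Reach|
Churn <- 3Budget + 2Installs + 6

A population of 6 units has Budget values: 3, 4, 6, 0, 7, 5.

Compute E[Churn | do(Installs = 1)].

20.5

do(Installs=1) breaks Installs's dependence on Budget. With Installs=1 fixed, Churn across the units is 17, 20, 26, 8, 29, 23, mean 20.5.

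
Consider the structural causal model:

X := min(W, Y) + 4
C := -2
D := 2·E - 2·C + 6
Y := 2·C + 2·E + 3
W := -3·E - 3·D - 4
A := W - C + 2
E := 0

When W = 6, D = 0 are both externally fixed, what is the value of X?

The joint intervention fixes W = 6, D = 0, removing each variable's own equation.
Y = 2·C + 2·E + 3  [with C=-2, E=0]  = -1
X = min(W, Y) + 4  [with W=6, Y=-1]  = 3

3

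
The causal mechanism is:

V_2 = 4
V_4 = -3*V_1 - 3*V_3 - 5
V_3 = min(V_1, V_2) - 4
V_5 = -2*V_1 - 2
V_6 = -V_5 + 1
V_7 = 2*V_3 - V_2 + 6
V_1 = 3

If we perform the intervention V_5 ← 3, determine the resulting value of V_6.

-2

The intervention breaks the incoming arrows to V_5: V_5 = -2*V_1 - 2 no longer applies, and V_5 = 3.
V_6 = -V_5 + 1  [with V_5=3]  = -2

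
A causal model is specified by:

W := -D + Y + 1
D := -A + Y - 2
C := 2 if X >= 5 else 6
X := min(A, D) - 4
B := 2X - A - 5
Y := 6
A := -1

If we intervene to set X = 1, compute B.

-2

The intervention breaks the incoming arrows to X: X := min(A, D) - 4 no longer applies, and X = 1.
B = 2X - A - 5  [with X=1, A=-1]  = -2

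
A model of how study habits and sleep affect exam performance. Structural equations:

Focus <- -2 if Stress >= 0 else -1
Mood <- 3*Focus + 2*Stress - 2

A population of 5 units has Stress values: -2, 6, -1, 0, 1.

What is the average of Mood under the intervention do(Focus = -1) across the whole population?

Every unit gets Focus=-1 under the intervention. Mood values become -9, 7, -7, -5, -3; E[Mood|do(Focus=-1)] = -3.4.

-3.4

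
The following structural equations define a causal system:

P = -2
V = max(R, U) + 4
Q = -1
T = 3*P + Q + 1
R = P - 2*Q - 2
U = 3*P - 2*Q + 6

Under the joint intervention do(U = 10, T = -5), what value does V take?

14

The joint intervention fixes U = 10, T = -5, removing each variable's own equation.
R = P - 2*Q - 2  [with P=-2, Q=-1]  = -2
V = max(R, U) + 4  [with R=-2, U=10]  = 14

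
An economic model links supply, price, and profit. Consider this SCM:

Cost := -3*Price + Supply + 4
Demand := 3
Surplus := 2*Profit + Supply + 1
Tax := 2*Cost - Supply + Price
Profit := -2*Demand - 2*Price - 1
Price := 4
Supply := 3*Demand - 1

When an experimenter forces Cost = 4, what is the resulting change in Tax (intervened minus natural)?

8

Intervening sets Cost = 4 and removes its equation (Cost := -3*Price + Supply + 4).
Supply = 3*Demand - 1  [with Demand=3]  = 8
Tax = 2*Cost - Supply + Price  [with Cost=4, Supply=8, Price=4]  = 4
Without intervention: Supply = 3*Demand - 1  [with Demand=3]  = 8; Cost = -3*Price + Supply + 4  [with Price=4, Supply=8]  = 0; Tax = 2*Cost - Supply + Price  [with Cost=0, Supply=8, Price=4]  = -4.
Change = 4 − (-4) = 8.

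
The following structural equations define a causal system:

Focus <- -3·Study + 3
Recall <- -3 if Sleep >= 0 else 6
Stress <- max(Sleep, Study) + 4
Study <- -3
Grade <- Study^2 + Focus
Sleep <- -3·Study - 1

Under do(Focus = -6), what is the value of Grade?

Under do(Focus=-6), the mechanism Focus <- -3·Study + 3 is discarded; Focus is fixed at -6.
Grade = Study^2 + Focus  [with Study=-3, Focus=-6]  = 3

3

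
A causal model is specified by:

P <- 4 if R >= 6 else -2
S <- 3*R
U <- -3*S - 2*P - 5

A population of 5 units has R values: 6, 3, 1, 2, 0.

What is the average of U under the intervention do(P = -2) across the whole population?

Every unit gets P=-2 under the intervention. U values become -55, -28, -10, -19, -1; E[U|do(P=-2)] = -22.6.

-22.6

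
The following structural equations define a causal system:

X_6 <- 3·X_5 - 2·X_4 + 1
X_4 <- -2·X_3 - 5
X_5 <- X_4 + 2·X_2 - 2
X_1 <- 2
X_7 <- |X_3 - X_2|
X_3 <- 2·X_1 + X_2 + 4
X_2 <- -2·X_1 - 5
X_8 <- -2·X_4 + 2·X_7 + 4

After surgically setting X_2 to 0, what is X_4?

Under do(X_2=0), the mechanism X_2 <- -2·X_1 - 5 is discarded; X_2 is fixed at 0.
X_3 = 2·X_1 + X_2 + 4  [with X_1=2, X_2=0]  = 8
X_4 = -2·X_3 - 5  [with X_3=8]  = -21

-21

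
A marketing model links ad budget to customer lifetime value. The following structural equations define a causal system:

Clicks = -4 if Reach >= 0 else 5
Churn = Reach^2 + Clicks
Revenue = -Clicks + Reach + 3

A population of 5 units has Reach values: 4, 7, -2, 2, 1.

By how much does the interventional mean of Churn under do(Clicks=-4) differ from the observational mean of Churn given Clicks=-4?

-2.7

Every unit gets Clicks=-4 under the intervention. Churn values become 12, 45, 0, 0, -3; E[Churn|do(Clicks=-4)] = 10.8.
Observing Clicks=-4 restricts to units where Clicks's equation naturally yields -4: Reach ∈ {4, 7, 2, 1}. In that subpopulation Churn = 12, 45, 0, -3, mean 13.5.
Difference = 10.8 − 13.5 = -2.7.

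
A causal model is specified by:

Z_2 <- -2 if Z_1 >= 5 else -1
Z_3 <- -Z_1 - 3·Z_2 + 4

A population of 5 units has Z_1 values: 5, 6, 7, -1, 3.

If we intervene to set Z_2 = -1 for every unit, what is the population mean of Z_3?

Under do(Z_2=-1), Z_2's equation is replaced by Z_2=-1 for every unit. Per-unit Z_3: 2, 1, 0, 8, 4. Mean = 3.

3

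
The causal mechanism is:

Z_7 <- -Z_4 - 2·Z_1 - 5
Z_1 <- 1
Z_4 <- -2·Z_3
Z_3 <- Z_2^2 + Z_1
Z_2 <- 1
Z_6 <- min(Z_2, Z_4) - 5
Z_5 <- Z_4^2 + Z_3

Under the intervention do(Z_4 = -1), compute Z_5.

3

Intervening sets Z_4 = -1 and removes its equation (Z_4 <- -2·Z_3).
Z_3 = Z_2^2 + Z_1  [with Z_2=1, Z_1=1]  = 2
Z_5 = Z_4^2 + Z_3  [with Z_4=-1, Z_3=2]  = 3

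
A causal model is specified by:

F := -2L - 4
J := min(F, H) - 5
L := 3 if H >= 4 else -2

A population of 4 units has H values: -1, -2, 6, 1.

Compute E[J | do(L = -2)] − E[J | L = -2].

do(L=-2) breaks L's dependence on H. With L=-2 fixed, J across the units is -6, -7, -5, -5, mean -5.75.
Observing L=-2 restricts to units where L's equation naturally yields -2: H ∈ {-1, -2, 1}. In that subpopulation J = -6, -7, -5, mean -6.
Difference = -5.75 − (-6) = 0.25.

0.25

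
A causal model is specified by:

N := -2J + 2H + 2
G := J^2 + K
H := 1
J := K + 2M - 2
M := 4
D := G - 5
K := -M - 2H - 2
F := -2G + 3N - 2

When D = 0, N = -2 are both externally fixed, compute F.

Under do(D = 0, N = -2), each intervened variable's structural equation is replaced by its fixed value.
K = -M - 2H - 2  [with M=4, H=1]  = -8
J = K + 2M - 2  [with K=-8, M=4]  = -2
G = J^2 + K  [with J=-2, K=-8]  = -4
F = -2G + 3N - 2  [with G=-4, N=-2]  = 0

0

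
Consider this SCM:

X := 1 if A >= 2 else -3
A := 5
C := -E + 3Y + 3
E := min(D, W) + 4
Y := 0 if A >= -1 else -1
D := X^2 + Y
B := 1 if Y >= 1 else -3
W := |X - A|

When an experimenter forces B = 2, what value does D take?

do(B=2) replaces the equation B := 1 if Y >= 1 else -3 with the constant B = 2.
Since D is not a descendant of the intervened variable, it is unaffected.
X = 1 if A >= 2 else -3  [with A=5]  = 1
Y = 0 if A >= -1 else -1  [with A=5]  = 0
D = X^2 + Y  [with X=1, Y=0]  = 1

1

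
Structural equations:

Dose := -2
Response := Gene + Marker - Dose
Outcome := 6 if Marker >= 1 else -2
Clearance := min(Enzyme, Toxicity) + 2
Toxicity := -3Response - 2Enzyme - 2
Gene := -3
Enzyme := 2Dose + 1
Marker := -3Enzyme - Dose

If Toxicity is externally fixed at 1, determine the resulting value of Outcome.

Intervening sets Toxicity = 1 and removes its equation (Toxicity := -3Response - 2Enzyme - 2).
Outcome is not downstream of the intervention, so its value is determined by the original equations.
Enzyme = 2Dose + 1  [with Dose=-2]  = -3
Marker = -3Enzyme - Dose  [with Enzyme=-3, Dose=-2]  = 11
Outcome = 6 if Marker >= 1 else -2  [with Marker=11]  = 6

6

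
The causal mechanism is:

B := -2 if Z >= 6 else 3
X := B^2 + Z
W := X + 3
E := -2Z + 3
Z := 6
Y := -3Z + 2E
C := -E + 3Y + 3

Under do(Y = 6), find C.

Intervening sets Y = 6 and removes its equation (Y := -3Z + 2E).
E = -2Z + 3  [with Z=6]  = -9
C = -E + 3Y + 3  [with E=-9, Y=6]  = 30

30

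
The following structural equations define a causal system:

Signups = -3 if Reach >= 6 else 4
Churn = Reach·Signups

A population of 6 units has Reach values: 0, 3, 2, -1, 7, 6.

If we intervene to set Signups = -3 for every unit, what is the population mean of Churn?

The intervention sets Signups=-3 in all 6 units regardless of Reach. Recomputing Churn per unit gives 0, -9, -6, 3, -21, -18; average -8.5.

-8.5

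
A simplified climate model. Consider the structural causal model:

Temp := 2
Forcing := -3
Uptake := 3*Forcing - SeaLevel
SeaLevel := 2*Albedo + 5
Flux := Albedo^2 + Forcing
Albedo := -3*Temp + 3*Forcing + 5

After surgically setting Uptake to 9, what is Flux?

97

do(Uptake=9) replaces the equation Uptake := 3*Forcing - SeaLevel with the constant Uptake = 9.
Since Flux is not a descendant of the intervened variable, it is unaffected.
Albedo = -3*Temp + 3*Forcing + 5  [with Temp=2, Forcing=-3]  = -10
Flux = Albedo^2 + Forcing  [with Albedo=-10, Forcing=-3]  = 97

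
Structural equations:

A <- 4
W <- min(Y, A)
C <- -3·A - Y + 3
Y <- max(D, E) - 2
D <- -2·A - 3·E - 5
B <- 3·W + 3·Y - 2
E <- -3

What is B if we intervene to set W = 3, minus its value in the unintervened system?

Under do(W=3), the mechanism W <- min(Y, A) is discarded; W is fixed at 3.
D = -2·A - 3·E - 5  [with A=4, E=-3]  = -4
Y = max(D, E) - 2  [with D=-4, E=-3]  = -5
B = 3·W + 3·Y - 2  [with W=3, Y=-5]  = -8
Without intervention: D = -2·A - 3·E - 5  [with A=4, E=-3]  = -4; Y = max(D, E) - 2  [with D=-4, E=-3]  = -5; W = min(Y, A)  [with Y=-5, A=4]  = -5; B = 3·W + 3·Y - 2  [with W=-5, Y=-5]  = -32.
Change = -8 − (-32) = 24.

24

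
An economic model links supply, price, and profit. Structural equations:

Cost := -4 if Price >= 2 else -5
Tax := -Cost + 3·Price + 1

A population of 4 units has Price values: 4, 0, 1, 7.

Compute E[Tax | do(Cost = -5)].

15

do(Cost=-5) breaks Cost's dependence on Price. With Cost=-5 fixed, Tax across the units is 18, 6, 9, 27, mean 15.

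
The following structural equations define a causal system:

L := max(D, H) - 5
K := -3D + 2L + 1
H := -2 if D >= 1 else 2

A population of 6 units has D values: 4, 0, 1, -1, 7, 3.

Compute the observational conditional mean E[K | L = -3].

-3.5

E[K|L=-3] averages over only the 2 units with L=-3 (D = 0, -1): K = -5, -2, mean -3.5.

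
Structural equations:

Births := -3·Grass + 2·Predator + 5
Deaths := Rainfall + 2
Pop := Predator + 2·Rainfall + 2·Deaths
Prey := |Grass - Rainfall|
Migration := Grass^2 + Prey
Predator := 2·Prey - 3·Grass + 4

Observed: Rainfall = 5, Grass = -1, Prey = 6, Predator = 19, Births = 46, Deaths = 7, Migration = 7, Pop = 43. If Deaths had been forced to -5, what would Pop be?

Intervening sets Deaths = -5 and removes its equation (Deaths := Rainfall + 2).
Prey = |Grass - Rainfall|  [with Grass=-1, Rainfall=5]  = 6
Predator = 2·Prey - 3·Grass + 4  [with Prey=6, Grass=-1]  = 19
Pop = Predator + 2·Rainfall + 2·Deaths  [with Predator=19, Rainfall=5, Deaths=-5]  = 19

19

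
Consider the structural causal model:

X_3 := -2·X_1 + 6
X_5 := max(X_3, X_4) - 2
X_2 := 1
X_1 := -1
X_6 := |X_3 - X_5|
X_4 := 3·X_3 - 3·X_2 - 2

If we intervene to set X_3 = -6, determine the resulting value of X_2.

Under do(X_3=-6), the mechanism X_3 := -2·X_1 + 6 is discarded; X_3 is fixed at -6.
Since X_2 is not a descendant of the intervened variable, it is unaffected.

1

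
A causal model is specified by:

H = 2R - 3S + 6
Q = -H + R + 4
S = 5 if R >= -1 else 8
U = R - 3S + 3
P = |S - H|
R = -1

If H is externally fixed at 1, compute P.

4

Intervening sets H = 1 and removes its equation (H = 2R - 3S + 6).
S = 5 if R >= -1 else 8  [with R=-1]  = 5
P = |S - H|  [with S=5, H=1]  = 4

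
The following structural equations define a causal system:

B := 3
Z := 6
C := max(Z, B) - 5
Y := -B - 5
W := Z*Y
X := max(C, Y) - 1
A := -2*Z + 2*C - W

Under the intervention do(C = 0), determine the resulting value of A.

36

The intervention breaks the incoming arrows to C: C := max(Z, B) - 5 no longer applies, and C = 0.
Y = -B - 5  [with B=3]  = -8
W = Z*Y  [with Z=6, Y=-8]  = -48
A = -2*Z + 2*C - W  [with Z=6, C=0, W=-48]  = 36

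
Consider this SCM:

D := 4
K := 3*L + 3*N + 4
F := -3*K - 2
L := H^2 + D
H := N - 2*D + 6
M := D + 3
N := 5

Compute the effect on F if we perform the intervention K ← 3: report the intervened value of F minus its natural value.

Intervening sets K = 3 and removes its equation (K := 3*L + 3*N + 4).
F = -3*K - 2  [with K=3]  = -11
Without intervention: H = N - 2*D + 6  [with N=5, D=4]  = 3; L = H^2 + D  [with H=3, D=4]  = 13; K = 3*L + 3*N + 4  [with L=13, N=5]  = 58; F = -3*K - 2  [with K=58]  = -176.
Change = -11 − (-176) = 165.

165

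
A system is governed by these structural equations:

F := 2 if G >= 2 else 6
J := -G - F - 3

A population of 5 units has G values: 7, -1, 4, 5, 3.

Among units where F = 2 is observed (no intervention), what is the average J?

-9.75

Conditioning on F=2 selects the 4 unit(s) with G ∈ {7, 4, 5, 3}. Their J values: -12, -9, -10, -8. Mean = -9.75.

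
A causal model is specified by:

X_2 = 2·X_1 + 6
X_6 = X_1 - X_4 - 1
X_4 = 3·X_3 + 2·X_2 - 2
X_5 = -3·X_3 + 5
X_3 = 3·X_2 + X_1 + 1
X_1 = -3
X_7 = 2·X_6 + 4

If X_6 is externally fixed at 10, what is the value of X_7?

Intervening sets X_6 = 10 and removes its equation (X_6 = X_1 - X_4 - 1).
X_7 = 2·X_6 + 4  [with X_6=10]  = 24

24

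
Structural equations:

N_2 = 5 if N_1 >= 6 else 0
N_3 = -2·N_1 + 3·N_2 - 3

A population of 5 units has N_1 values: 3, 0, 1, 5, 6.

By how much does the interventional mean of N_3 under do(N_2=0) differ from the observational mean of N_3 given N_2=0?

The intervention sets N_2=0 in all 5 units regardless of N_1. Recomputing N_3 per unit gives -9, -3, -5, -13, -15; average -9.
E[N_3|N_2=0] averages over only the 4 units with N_2=0 (N_1 = 3, 0, 1, 5): N_3 = -9, -3, -5, -13, mean -7.5.
Difference = -9 − (-7.5) = -1.5.

-1.5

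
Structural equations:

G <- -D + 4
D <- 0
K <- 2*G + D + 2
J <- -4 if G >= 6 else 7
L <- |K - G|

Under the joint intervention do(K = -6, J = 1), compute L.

The joint intervention fixes K = -6, J = 1, removing each variable's own equation.
G = -D + 4  [with D=0]  = 4
L = |K - G|  [with K=-6, G=4]  = 10

10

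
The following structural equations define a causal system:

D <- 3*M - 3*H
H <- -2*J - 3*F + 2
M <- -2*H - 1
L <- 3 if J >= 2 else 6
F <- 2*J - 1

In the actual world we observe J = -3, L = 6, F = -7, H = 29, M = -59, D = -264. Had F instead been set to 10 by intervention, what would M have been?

do(F=10) replaces the equation F <- 2*J - 1 with the constant F = 10.
H = -2*J - 3*F + 2  [with J=-3, F=10]  = -22
M = -2*H - 1  [with H=-22]  = 43

43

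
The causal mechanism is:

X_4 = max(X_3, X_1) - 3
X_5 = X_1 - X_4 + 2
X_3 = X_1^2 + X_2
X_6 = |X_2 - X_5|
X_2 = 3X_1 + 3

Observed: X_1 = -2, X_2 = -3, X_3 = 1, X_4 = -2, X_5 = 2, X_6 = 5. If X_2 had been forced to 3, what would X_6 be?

Under do(X_2=3), the mechanism X_2 = 3X_1 + 3 is discarded; X_2 is fixed at 3.
X_3 = X_1^2 + X_2  [with X_1=-2, X_2=3]  = 7
X_4 = max(X_3, X_1) - 3  [with X_3=7, X_1=-2]  = 4
X_5 = X_1 - X_4 + 2  [with X_1=-2, X_4=4]  = -4
X_6 = |X_2 - X_5|  [with X_2=3, X_5=-4]  = 7

7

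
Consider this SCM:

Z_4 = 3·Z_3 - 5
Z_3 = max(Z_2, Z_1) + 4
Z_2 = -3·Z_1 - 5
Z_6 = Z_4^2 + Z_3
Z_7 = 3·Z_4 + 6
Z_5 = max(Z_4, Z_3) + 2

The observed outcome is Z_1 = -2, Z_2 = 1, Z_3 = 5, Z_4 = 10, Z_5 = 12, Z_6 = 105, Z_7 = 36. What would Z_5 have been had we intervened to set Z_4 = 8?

Intervening sets Z_4 = 8 and removes its equation (Z_4 = 3·Z_3 - 5).
Z_2 = -3·Z_1 - 5  [with Z_1=-2]  = 1
Z_3 = max(Z_2, Z_1) + 4  [with Z_2=1, Z_1=-2]  = 5
Z_5 = max(Z_4, Z_3) + 2  [with Z_4=8, Z_3=5]  = 10

10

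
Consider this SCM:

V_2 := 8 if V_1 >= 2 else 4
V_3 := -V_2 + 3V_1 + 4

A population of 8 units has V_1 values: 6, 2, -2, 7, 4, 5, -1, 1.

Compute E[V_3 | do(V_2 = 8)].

4.25

The intervention sets V_2=8 in all 8 units regardless of V_1. Recomputing V_3 per unit gives 14, 2, -10, 17, 8, 11, -7, -1; average 4.25.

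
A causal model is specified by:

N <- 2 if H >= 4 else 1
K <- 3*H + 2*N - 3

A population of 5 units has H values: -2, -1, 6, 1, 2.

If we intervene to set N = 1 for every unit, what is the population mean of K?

The intervention sets N=1 in all 5 units regardless of H. Recomputing K per unit gives -7, -4, 17, 2, 5; average 2.6.

2.6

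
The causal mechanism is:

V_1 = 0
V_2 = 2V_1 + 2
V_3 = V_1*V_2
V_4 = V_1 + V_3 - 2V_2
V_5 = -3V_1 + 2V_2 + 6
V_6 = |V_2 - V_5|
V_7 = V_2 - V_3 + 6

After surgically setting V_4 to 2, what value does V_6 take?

Under do(V_4=2), the mechanism V_4 = V_1 + V_3 - 2V_2 is discarded; V_4 is fixed at 2.
Since V_6 is not a descendant of the intervened variable, it is unaffected.
V_2 = 2V_1 + 2  [with V_1=0]  = 2
V_5 = -3V_1 + 2V_2 + 6  [with V_1=0, V_2=2]  = 10
V_6 = |V_2 - V_5|  [with V_2=2, V_5=10]  = 8

8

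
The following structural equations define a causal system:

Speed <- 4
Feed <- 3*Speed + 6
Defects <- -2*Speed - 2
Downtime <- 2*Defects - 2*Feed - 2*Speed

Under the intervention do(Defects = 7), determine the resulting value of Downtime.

-30

The intervention breaks the incoming arrows to Defects: Defects <- -2*Speed - 2 no longer applies, and Defects = 7.
Feed = 3*Speed + 6  [with Speed=4]  = 18
Downtime = 2*Defects - 2*Feed - 2*Speed  [with Defects=7, Feed=18, Speed=4]  = -30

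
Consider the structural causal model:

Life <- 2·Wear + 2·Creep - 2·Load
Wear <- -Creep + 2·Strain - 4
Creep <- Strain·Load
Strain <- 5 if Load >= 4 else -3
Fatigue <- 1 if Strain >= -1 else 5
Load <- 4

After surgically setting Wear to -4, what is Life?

24

Under do(Wear=-4), the mechanism Wear <- -Creep + 2·Strain - 4 is discarded; Wear is fixed at -4.
Strain = 5 if Load >= 4 else -3  [with Load=4]  = 5
Creep = Strain·Load  [with Strain=5, Load=4]  = 20
Life = 2·Wear + 2·Creep - 2·Load  [with Wear=-4, Creep=20, Load=4]  = 24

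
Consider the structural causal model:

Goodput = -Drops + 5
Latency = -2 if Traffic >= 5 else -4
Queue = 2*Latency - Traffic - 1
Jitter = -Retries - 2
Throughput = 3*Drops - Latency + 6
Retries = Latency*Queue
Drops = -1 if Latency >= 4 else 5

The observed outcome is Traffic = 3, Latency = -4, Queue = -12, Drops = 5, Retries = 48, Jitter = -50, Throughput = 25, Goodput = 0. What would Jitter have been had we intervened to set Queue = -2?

-10

The intervention breaks the incoming arrows to Queue: Queue = 2*Latency - Traffic - 1 no longer applies, and Queue = -2.
Latency = -2 if Traffic >= 5 else -4  [with Traffic=3]  = -4
Retries = Latency*Queue  [with Latency=-4, Queue=-2]  = 8
Jitter = -Retries - 2  [with Retries=8]  = -10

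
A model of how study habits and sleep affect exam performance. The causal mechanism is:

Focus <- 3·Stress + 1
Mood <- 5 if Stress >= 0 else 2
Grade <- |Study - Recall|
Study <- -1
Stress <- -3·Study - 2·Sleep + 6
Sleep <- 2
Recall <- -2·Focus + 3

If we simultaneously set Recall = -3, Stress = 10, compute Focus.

31

Under do(Recall = -3, Stress = 10), each intervened variable's structural equation is replaced by its fixed value.
Focus = 3·Stress + 1  [with Stress=10]  = 31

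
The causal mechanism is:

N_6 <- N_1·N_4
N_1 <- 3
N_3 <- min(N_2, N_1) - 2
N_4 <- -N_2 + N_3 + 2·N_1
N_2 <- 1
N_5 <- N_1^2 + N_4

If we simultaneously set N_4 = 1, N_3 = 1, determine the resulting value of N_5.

The joint intervention fixes N_4 = 1, N_3 = 1, removing each variable's own equation.
N_5 = N_1^2 + N_4  [with N_1=3, N_4=1]  = 10

10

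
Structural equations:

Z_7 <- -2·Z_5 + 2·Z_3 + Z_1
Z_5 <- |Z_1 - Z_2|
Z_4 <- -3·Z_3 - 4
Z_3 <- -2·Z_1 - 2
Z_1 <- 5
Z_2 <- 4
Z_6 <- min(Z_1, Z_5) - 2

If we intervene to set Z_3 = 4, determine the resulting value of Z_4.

-16

The intervention breaks the incoming arrows to Z_3: Z_3 <- -2·Z_1 - 2 no longer applies, and Z_3 = 4.
Z_4 = -3·Z_3 - 4  [with Z_3=4]  = -16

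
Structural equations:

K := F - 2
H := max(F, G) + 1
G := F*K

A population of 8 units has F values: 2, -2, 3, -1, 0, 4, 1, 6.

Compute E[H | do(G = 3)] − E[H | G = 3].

Under do(G=3), G's equation is replaced by G=3 for every unit. Per-unit H: 4, 4, 4, 4, 4, 5, 4, 7. Mean = 4.5.
Conditioning on G=3 selects the 2 unit(s) with F ∈ {3, -1}. Their H values: 4, 4. Mean = 4.
Difference = 4.5 − 4 = 0.5.

0.5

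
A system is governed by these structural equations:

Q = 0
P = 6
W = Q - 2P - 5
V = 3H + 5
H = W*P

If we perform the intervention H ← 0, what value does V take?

Intervening sets H = 0 and removes its equation (H = W*P).
V = 3H + 5  [with H=0]  = 5

5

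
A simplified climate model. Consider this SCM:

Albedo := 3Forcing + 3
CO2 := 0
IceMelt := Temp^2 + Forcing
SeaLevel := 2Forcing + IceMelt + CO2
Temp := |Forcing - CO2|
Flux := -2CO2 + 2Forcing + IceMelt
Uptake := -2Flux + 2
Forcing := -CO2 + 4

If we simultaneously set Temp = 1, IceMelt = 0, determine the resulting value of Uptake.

The joint intervention fixes Temp = 1, IceMelt = 0, removing each variable's own equation.
Forcing = -CO2 + 4  [with CO2=0]  = 4
Flux = -2CO2 + 2Forcing + IceMelt  [with CO2=0, Forcing=4, IceMelt=0]  = 8
Uptake = -2Flux + 2  [with Flux=8]  = -14

-14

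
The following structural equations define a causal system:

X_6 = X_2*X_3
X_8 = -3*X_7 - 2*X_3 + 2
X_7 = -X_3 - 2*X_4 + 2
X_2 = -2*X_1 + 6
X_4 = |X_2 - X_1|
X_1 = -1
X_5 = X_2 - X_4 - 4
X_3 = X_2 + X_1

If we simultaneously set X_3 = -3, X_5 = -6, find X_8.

47

The joint intervention fixes X_3 = -3, X_5 = -6, removing each variable's own equation.
X_2 = -2*X_1 + 6  [with X_1=-1]  = 8
X_4 = |X_2 - X_1|  [with X_2=8, X_1=-1]  = 9
X_7 = -X_3 - 2*X_4 + 2  [with X_3=-3, X_4=9]  = -13
X_8 = -3*X_7 - 2*X_3 + 2  [with X_7=-13, X_3=-3]  = 47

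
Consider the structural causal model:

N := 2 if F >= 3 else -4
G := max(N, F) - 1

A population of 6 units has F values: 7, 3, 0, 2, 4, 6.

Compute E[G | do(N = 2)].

do(N=2) breaks N's dependence on F. With N=2 fixed, G across the units is 6, 2, 1, 1, 3, 5, mean 3.

3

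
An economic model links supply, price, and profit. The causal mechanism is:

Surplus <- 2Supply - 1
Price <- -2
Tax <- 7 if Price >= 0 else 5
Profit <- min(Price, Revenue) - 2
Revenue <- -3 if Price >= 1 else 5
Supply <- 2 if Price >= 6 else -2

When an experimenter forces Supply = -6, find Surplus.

-13

Under do(Supply=-6), the mechanism Supply <- 2 if Price >= 6 else -2 is discarded; Supply is fixed at -6.
Surplus = 2Supply - 1  [with Supply=-6]  = -13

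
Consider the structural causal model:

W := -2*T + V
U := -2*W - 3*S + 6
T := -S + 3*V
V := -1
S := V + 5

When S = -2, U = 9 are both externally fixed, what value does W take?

1

The joint intervention fixes S = -2, U = 9, removing each variable's own equation.
T = -S + 3*V  [with S=-2, V=-1]  = -1
W = -2*T + V  [with T=-1, V=-1]  = 1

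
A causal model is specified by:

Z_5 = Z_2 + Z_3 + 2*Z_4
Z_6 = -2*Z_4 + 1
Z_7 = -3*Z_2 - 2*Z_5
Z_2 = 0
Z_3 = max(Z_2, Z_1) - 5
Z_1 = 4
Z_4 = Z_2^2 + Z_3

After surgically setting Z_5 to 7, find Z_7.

-14

Under do(Z_5=7), the mechanism Z_5 = Z_2 + Z_3 + 2*Z_4 is discarded; Z_5 is fixed at 7.
Z_7 = -3*Z_2 - 2*Z_5  [with Z_2=0, Z_5=7]  = -14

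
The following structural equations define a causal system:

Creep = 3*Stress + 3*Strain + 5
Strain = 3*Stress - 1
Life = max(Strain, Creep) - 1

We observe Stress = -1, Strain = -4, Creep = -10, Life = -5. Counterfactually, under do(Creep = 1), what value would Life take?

The intervention breaks the incoming arrows to Creep: Creep = 3*Stress + 3*Strain + 5 no longer applies, and Creep = 1.
Strain = 3*Stress - 1  [with Stress=-1]  = -4
Life = max(Strain, Creep) - 1  [with Strain=-4, Creep=1]  = 0

0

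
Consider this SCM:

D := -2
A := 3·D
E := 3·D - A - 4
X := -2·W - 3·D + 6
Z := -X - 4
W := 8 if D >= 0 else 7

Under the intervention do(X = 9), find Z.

-13

Under do(X=9), the mechanism X := -2·W - 3·D + 6 is discarded; X is fixed at 9.
Z = -X - 4  [with X=9]  = -13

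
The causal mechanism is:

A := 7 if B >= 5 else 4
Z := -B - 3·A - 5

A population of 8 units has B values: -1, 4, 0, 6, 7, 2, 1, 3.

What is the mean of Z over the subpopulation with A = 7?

Conditioning on A=7 selects the 2 unit(s) with B ∈ {6, 7}. Their Z values: -32, -33. Mean = -32.5.

-32.5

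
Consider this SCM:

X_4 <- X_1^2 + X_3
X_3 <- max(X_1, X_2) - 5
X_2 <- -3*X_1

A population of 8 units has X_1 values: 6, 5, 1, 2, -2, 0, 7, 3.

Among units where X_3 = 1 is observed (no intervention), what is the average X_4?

E[X_4|X_3=1] averages over only the 2 units with X_3=1 (X_1 = 6, -2): X_4 = 37, 5, mean 21.

21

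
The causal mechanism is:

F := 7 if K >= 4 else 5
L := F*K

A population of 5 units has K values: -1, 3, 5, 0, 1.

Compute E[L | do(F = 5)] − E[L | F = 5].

4.25

The intervention sets F=5 in all 5 units regardless of K. Recomputing L per unit gives -5, 15, 25, 0, 5; average 8.
Conditioning on F=5 selects the 4 unit(s) with K ∈ {-1, 3, 0, 1}. Their L values: -5, 15, 0, 5. Mean = 3.75.
Difference = 8 − 3.75 = 4.25.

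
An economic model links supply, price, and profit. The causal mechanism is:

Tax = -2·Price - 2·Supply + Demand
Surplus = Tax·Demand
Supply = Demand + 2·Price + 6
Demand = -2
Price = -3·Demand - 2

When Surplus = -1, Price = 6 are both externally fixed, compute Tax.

-46

Setting Surplus = -1, Price = 6 by intervention discards those variables' equations.
Supply = Demand + 2·Price + 6  [with Demand=-2, Price=6]  = 16
Tax = -2·Price - 2·Supply + Demand  [with Price=6, Supply=16, Demand=-2]  = -46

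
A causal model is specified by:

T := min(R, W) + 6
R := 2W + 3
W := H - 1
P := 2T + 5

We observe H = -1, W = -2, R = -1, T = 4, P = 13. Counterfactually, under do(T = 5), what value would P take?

15

Intervening sets T = 5 and removes its equation (T := min(R, W) + 6).
P = 2T + 5  [with T=5]  = 15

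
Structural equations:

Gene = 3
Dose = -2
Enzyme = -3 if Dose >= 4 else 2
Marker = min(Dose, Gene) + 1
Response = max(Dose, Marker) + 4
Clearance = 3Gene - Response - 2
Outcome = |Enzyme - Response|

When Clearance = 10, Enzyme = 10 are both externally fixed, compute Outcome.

Under do(Clearance = 10, Enzyme = 10), each intervened variable's structural equation is replaced by its fixed value.
Marker = min(Dose, Gene) + 1  [with Dose=-2, Gene=3]  = -1
Response = max(Dose, Marker) + 4  [with Dose=-2, Marker=-1]  = 3
Outcome = |Enzyme - Response|  [with Enzyme=10, Response=3]  = 7

7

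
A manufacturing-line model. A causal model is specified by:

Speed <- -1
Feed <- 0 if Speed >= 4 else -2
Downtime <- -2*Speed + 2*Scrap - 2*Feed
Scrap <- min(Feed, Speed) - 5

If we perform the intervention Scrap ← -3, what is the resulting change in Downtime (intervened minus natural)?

8

The intervention breaks the incoming arrows to Scrap: Scrap <- min(Feed, Speed) - 5 no longer applies, and Scrap = -3.
Feed = 0 if Speed >= 4 else -2  [with Speed=-1]  = -2
Downtime = -2*Speed + 2*Scrap - 2*Feed  [with Speed=-1, Scrap=-3, Feed=-2]  = 0
Without intervention: Feed = 0 if Speed >= 4 else -2  [with Speed=-1]  = -2; Scrap = min(Feed, Speed) - 5  [with Feed=-2, Speed=-1]  = -7; Downtime = -2*Speed + 2*Scrap - 2*Feed  [with Speed=-1, Scrap=-7, Feed=-2]  = -8.
Change = 0 − (-8) = 8.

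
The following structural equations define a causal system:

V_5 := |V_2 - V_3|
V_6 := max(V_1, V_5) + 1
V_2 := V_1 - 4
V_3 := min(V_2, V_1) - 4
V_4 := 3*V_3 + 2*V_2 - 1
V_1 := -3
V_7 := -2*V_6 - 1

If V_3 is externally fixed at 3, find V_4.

The intervention breaks the incoming arrows to V_3: V_3 := min(V_2, V_1) - 4 no longer applies, and V_3 = 3.
V_2 = V_1 - 4  [with V_1=-3]  = -7
V_4 = 3*V_3 + 2*V_2 - 1  [with V_3=3, V_2=-7]  = -6

-6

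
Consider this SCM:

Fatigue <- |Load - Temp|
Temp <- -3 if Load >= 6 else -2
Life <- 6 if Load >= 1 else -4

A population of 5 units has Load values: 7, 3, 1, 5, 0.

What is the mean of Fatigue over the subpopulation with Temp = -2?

4.25

E[Fatigue|Temp=-2] averages over only the 4 units with Temp=-2 (Load = 3, 1, 5, 0): Fatigue = 5, 3, 7, 2, mean 4.25.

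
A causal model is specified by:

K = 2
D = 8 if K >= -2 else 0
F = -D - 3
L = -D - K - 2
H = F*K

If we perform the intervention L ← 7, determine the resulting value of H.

-22

Intervening sets L = 7 and removes its equation (L = -D - K - 2).
No directed path runs from L to H, so H keeps its natural value.
D = 8 if K >= -2 else 0  [with K=2]  = 8
F = -D - 3  [with D=8]  = -11
H = F*K  [with F=-11, K=2]  = -22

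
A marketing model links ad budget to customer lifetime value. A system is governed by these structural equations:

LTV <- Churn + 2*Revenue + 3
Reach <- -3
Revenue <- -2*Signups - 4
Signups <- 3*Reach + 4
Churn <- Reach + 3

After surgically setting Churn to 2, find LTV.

do(Churn=2) replaces the equation Churn <- Reach + 3 with the constant Churn = 2.
Signups = 3*Reach + 4  [with Reach=-3]  = -5
Revenue = -2*Signups - 4  [with Signups=-5]  = 6
LTV = Churn + 2*Revenue + 3  [with Churn=2, Revenue=6]  = 17

17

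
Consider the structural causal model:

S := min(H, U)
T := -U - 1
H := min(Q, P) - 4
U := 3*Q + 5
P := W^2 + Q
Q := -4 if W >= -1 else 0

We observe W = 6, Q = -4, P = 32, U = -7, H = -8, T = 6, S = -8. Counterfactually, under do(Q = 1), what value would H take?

-3

do(Q=1) replaces the equation Q := -4 if W >= -1 else 0 with the constant Q = 1.
P = W^2 + Q  [with W=6, Q=1]  = 37
H = min(Q, P) - 4  [with Q=1, P=37]  = -3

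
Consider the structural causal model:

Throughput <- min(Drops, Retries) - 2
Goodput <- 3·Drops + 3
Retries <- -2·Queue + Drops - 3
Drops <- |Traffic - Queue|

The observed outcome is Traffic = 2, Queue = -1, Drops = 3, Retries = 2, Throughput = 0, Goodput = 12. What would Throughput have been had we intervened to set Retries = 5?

Intervening sets Retries = 5 and removes its equation (Retries <- -2·Queue + Drops - 3).
Drops = |Traffic - Queue|  [with Traffic=2, Queue=-1]  = 3
Throughput = min(Drops, Retries) - 2  [with Drops=3, Retries=5]  = 1

1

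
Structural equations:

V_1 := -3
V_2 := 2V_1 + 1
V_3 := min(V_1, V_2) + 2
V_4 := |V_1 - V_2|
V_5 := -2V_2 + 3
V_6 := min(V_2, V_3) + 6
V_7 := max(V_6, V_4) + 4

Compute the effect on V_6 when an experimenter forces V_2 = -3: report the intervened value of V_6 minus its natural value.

2

Under do(V_2=-3), the mechanism V_2 := 2V_1 + 1 is discarded; V_2 is fixed at -3.
V_3 = min(V_1, V_2) + 2  [with V_1=-3, V_2=-3]  = -1
V_6 = min(V_2, V_3) + 6  [with V_2=-3, V_3=-1]  = 3
Without intervention: V_2 = 2V_1 + 1  [with V_1=-3]  = -5; V_3 = min(V_1, V_2) + 2  [with V_1=-3, V_2=-5]  = -3; V_6 = min(V_2, V_3) + 6  [with V_2=-5, V_3=-3]  = 1.
Change = 3 − 1 = 2.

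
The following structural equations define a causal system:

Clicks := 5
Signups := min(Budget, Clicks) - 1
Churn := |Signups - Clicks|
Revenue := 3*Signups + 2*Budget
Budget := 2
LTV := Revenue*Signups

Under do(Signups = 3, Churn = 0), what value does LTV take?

39

Setting Signups = 3, Churn = 0 by intervention discards those variables' equations.
Revenue = 3*Signups + 2*Budget  [with Signups=3, Budget=2]  = 13
LTV = Revenue*Signups  [with Revenue=13, Signups=3]  = 39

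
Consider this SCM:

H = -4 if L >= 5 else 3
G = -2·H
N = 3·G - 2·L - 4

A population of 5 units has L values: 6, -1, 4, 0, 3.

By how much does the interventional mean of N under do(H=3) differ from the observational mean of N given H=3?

-1.8

do(H=3) breaks H's dependence on L. With H=3 fixed, N across the units is -34, -20, -30, -22, -28, mean -26.8.
E[N|H=3] averages over only the 4 units with H=3 (L = -1, 4, 0, 3): N = -20, -30, -22, -28, mean -25.
Difference = -26.8 − (-25) = -1.8.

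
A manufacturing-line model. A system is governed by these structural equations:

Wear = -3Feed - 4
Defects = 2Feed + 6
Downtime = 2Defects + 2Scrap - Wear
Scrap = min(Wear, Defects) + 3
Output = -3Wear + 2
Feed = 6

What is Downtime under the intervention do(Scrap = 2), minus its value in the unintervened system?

42

Under do(Scrap=2), the mechanism Scrap = min(Wear, Defects) + 3 is discarded; Scrap is fixed at 2.
Wear = -3Feed - 4  [with Feed=6]  = -22
Defects = 2Feed + 6  [with Feed=6]  = 18
Downtime = 2Defects + 2Scrap - Wear  [with Defects=18, Scrap=2, Wear=-22]  = 62
Without intervention: Wear = -3Feed - 4  [with Feed=6]  = -22; Defects = 2Feed + 6  [with Feed=6]  = 18; Scrap = min(Wear, Defects) + 3  [with Wear=-22, Defects=18]  = -19; Downtime = 2Defects + 2Scrap - Wear  [with Defects=18, Scrap=-19, Wear=-22]  = 20.
Change = 62 − 20 = 42.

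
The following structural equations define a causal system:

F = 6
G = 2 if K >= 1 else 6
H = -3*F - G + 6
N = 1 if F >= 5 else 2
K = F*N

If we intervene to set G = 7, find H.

-19

Intervening sets G = 7 and removes its equation (G = 2 if K >= 1 else 6).
H = -3*F - G + 6  [with F=6, G=7]  = -19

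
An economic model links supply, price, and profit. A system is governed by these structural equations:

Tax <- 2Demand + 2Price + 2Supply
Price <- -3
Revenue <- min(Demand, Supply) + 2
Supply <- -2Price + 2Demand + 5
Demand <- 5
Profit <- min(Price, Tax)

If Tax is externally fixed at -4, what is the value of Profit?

The intervention breaks the incoming arrows to Tax: Tax <- 2Demand + 2Price + 2Supply no longer applies, and Tax = -4.
Profit = min(Price, Tax)  [with Price=-3, Tax=-4]  = -4

-4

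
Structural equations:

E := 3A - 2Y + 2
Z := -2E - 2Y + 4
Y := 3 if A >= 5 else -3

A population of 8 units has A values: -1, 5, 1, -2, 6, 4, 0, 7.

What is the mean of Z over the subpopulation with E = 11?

E[Z|E=11] averages over only the 2 units with E=11 (A = 5, 1): Z = -24, -12, mean -18.

-18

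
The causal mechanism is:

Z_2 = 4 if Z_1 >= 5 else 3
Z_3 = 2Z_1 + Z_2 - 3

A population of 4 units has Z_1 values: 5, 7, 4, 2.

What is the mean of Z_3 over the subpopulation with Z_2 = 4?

Observing Z_2=4 restricts to units where Z_2's equation naturally yields 4: Z_1 ∈ {5, 7}. In that subpopulation Z_3 = 11, 15, mean 13.

13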